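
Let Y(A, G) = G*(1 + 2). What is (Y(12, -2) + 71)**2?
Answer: 4225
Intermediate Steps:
Y(A, G) = 3*G (Y(A, G) = G*3 = 3*G)
(Y(12, -2) + 71)**2 = (3*(-2) + 71)**2 = (-6 + 71)**2 = 65**2 = 4225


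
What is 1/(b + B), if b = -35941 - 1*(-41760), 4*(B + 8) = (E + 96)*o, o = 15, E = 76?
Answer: 1/6456 ≈ 0.00015489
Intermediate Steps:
B = 637 (B = -8 + ((76 + 96)*15)/4 = -8 + (172*15)/4 = -8 + (1/4)*2580 = -8 + 645 = 637)
b = 5819 (b = -35941 + 41760 = 5819)
1/(b + B) = 1/(5819 + 637) = 1/6456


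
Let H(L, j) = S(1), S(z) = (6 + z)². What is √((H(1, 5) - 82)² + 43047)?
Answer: 6*√1226 ≈ 210.09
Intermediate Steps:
H(L, j) = 49 (H(L, j) = (6 + 1)² = 7² = 49)
√((H(1, 5) - 82)² + 43047) = √((49 - 82)² + 43047) = √((-33)² + 43047) = √(1089 + 43047) = √44136 = 6*√1226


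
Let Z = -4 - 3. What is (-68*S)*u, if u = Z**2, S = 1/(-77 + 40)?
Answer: 3332/37 ≈ 90.054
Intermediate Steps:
Z = -7
S = -1/37 (S = 1/(-37) = -1/37 ≈ -0.027027)
u = 49 (u = (-7)**2 = 49)
(-68*S)*u = -68*(-1/37)*49 = (68/37)*49 = 3332/37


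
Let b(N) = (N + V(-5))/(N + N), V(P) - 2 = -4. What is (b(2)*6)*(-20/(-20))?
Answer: 0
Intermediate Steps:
V(P) = -2 (V(P) = 2 - 4 = -2)
b(N) = (-2 + N)/(2*N) (b(N) = (N - 2)/(N + N) = (-2 + N)/((2*N)) = (-2 + N)*(1/(2*N)) = (-2 + N)/(2*N))
(b(2)*6)*(-20/(-20)) = (((1/2)*(-2 + 2)/2)*6)*(-20/(-20)) = (((1/2)*(1/2)*0)*6)*(-20*(-1/20)) = (0*6)*1 = 0*1 = 0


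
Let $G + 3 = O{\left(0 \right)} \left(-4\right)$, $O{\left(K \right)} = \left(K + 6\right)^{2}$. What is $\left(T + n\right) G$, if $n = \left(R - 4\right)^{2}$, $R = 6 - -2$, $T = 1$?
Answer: $-2499$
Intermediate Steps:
$R = 8$ ($R = 6 + 2 = 8$)
$O{\left(K \right)} = \left(6 + K\right)^{2}$
$n = 16$ ($n = \left(8 - 4\right)^{2} = 4^{2} = 16$)
$G = -147$ ($G = -3 + \left(6 + 0\right)^{2} \left(-4\right) = -3 + 6^{2} \left(-4\right) = -3 + 36 \left(-4\right) = -3 - 144 = -147$)
$\left(T + n\right) G = \left(1 + 16\right) \left(-147\right) = 17 \left(-147\right) = -2499$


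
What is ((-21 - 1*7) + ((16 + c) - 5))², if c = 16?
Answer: 1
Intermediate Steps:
((-21 - 1*7) + ((16 + c) - 5))² = ((-21 - 1*7) + ((16 + 16) - 5))² = ((-21 - 7) + (32 - 5))² = (-28 + 27)² = (-1)² = 1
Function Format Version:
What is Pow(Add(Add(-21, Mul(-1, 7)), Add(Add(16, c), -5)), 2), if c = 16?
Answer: 1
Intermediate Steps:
Pow(Add(Add(-21, Mul(-1, 7)), Add(Add(16, c), -5)), 2) = Pow(Add(Add(-21, Mul(-1, 7)), Add(Add(16, 16), -5)), 2) = Pow(Add(Add(-21, -7), Add(32, -5)), 2) = Pow(Add(-28, 27), 2) = Pow(-1, 2) = 1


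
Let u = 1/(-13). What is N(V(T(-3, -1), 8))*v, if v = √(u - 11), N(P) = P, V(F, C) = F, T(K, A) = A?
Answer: -12*I*√13/13 ≈ -3.3282*I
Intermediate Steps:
u = -1/13 ≈ -0.076923
v = 12*I*√13/13 (v = √(-1/13 - 11) = √(-144/13) = 12*I*√13/13 ≈ 3.3282*I)
N(V(T(-3, -1), 8))*v = -12*I*√13/13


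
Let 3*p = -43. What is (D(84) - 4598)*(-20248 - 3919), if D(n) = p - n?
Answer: 340488863/3 ≈ 1.1350e+8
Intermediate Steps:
p = -43/3 (p = (⅓)*(-43) = -43/3 ≈ -14.333)
D(n) = -43/3 - n
(D(84) - 4598)*(-20248 - 3919) = ((-43/3 - 1*84) - 4598)*(-20248 - 3919) = ((-43/3 - 84) - 4598)*(-24167) = (-295/3 - 4598)*(-24167) = -14089/3*(-24167) = 340488863/3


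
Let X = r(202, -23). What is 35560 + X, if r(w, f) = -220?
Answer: 35340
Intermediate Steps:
X = -220
35560 + X = 35560 - 220 = 35340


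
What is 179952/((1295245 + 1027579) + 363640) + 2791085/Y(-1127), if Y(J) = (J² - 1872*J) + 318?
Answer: 168883781339/189182529888 ≈ 0.89270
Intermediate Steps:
Y(J) = 318 + J² - 1872*J
179952/((1295245 + 1027579) + 363640) + 2791085/Y(-1127) = 179952/((1295245 + 1027579) + 363640) + 2791085/(318 + (-1127)² - 1872*(-1127)) = 179952/(2322824 + 363640) + 2791085/(318 + 1270129 + 2109744) = 179952/2686464 + 2791085/3380191 = 179952*(1/2686464) + 2791085*(1/3380191) = 3749/55968 + 2791085/3380191 = 168883781339/189182529888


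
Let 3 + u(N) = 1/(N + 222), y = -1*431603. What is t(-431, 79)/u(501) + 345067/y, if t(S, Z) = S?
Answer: 133745000383/935715304 ≈ 142.93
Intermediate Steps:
y = -431603
u(N) = -3 + 1/(222 + N) (u(N) = -3 + 1/(N + 222) = -3 + 1/(222 + N))
t(-431, 79)/u(501) + 345067/y = -431*(222 + 501)/(-665 - 3*501) + 345067/(-431603) = -431*723/(-665 - 1503) + 345067*(-1/431603) = -431/((1/723)*(-2168)) - 345067/431603 = -431/(-2168/723) - 345067/431603 = -431*(-723/2168) - 345067/431603 = 311613/2168 - 345067/431603 = 133745000383/935715304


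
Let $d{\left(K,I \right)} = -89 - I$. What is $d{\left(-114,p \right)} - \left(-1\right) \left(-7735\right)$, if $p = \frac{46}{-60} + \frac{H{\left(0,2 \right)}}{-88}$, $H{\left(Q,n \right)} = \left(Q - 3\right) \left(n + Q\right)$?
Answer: $- \frac{5163379}{660} \approx -7823.3$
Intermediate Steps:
$H{\left(Q,n \right)} = \left(-3 + Q\right) \left(Q + n\right)$
$p = - \frac{461}{660}$ ($p = \frac{46}{-60} + \frac{0^{2} - 0 - 6 + 0 \cdot 2}{-88} = 46 \left(- \frac{1}{60}\right) + \left(0 + 0 - 6 + 0\right) \left(- \frac{1}{88}\right) = - \frac{23}{30} - - \frac{3}{44} = - \frac{23}{30} + \frac{3}{44} = - \frac{461}{660} \approx -0.69848$)
$d{\left(-114,p \right)} - \left(-1\right) \left(-7735\right) = \left(-89 - - \frac{461}{660}\right) - \left(-1\right) \left(-7735\right) = \left(-89 + \frac{461}{660}\right) - 7735 = - \frac{58279}{660} - 7735 = - \frac{5163379}{660}$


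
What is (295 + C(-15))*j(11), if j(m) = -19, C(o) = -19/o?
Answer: -84436/15 ≈ -5629.1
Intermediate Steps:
(295 + C(-15))*j(11) = (295 - 19/(-15))*(-19) = (295 - 19*(-1/15))*(-19) = (295 + 19/15)*(-19) = (4444/15)*(-19) = -84436/15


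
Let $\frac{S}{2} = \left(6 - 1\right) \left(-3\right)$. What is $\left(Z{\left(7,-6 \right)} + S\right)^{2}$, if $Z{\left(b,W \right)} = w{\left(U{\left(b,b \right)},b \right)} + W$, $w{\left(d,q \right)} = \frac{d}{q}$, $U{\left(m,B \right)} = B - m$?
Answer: $1296$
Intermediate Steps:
$S = -30$ ($S = 2 \left(6 - 1\right) \left(-3\right) = 2 \cdot 5 \left(-3\right) = 2 \left(-15\right) = -30$)
$Z{\left(b,W \right)} = W$ ($Z{\left(b,W \right)} = \frac{b - b}{b} + W = \frac{0}{b} + W = 0 + W = W$)
$\left(Z{\left(7,-6 \right)} + S\right)^{2} = \left(-6 - 30\right)^{2} = \left(-36\right)^{2} = 1296$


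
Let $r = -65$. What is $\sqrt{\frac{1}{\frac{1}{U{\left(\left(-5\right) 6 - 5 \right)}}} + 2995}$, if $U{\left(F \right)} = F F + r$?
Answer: $\sqrt{4155} \approx 64.459$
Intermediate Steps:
$U{\left(F \right)} = -65 + F^{2}$ ($U{\left(F \right)} = F F - 65 = F^{2} - 65 = -65 + F^{2}$)
$\sqrt{\frac{1}{\frac{1}{U{\left(\left(-5\right) 6 - 5 \right)}}} + 2995} = \sqrt{\frac{1}{\frac{1}{-65 + \left(\left(-5\right) 6 - 5\right)^{2}}} + 2995} = \sqrt{\frac{1}{\frac{1}{-65 + \left(-30 - 5\right)^{2}}} + 2995} = \sqrt{\frac{1}{\frac{1}{-65 + \left(-35\right)^{2}}} + 2995} = \sqrt{\frac{1}{\frac{1}{-65 + 1225}} + 2995} = \sqrt{\frac{1}{\frac{1}{1160}} + 2995} = \sqrt{1160 + 2995} = \sqrt{4155}$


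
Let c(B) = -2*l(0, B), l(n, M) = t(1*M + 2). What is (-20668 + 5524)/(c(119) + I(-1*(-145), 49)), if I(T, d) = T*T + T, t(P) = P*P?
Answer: 631/338 ≈ 1.8669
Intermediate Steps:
t(P) = P**2
l(n, M) = (2 + M)**2 (l(n, M) = (1*M + 2)**2 = (M + 2)**2 = (2 + M)**2)
c(B) = -2*(2 + B)**2
I(T, d) = T + T**2 (I(T, d) = T**2 + T = T + T**2)
(-20668 + 5524)/(c(119) + I(-1*(-145), 49)) = (-20668 + 5524)/(-2*(2 + 119)**2 + (-1*(-145))*(1 - 1*(-145))) = -15144/(-2*121**2 + 145*(1 + 145)) = -15144/(-2*14641 + 145*146) = -15144/(-29282 + 21170) = -15144/(-8112) = -15144*(-1/8112) = 631/338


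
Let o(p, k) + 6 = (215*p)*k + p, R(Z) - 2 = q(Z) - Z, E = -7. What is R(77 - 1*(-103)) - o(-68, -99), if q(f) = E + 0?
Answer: -1447491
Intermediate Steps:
q(f) = -7 (q(f) = -7 + 0 = -7)
R(Z) = -5 - Z (R(Z) = 2 + (-7 - Z) = -5 - Z)
o(p, k) = -6 + p + 215*k*p (o(p, k) = -6 + ((215*p)*k + p) = -6 + (215*k*p + p) = -6 + (p + 215*k*p) = -6 + p + 215*k*p)
R(77 - 1*(-103)) - o(-68, -99) = (-5 - (77 - 1*(-103))) - (-6 - 68 + 215*(-99)*(-68)) = (-5 - (77 + 103)) - (-6 - 68 + 1447380) = (-5 - 1*180) - 1*1447306 = (-5 - 180) - 1447306 = -185 - 1447306 = -1447491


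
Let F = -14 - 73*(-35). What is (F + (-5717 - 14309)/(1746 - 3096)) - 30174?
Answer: -18642262/675 ≈ -27618.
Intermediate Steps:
F = 2541 (F = -14 + 2555 = 2541)
(F + (-5717 - 14309)/(1746 - 3096)) - 30174 = (2541 + (-5717 - 14309)/(1746 - 3096)) - 30174 = (2541 - 20026/(-1350)) - 30174 = (2541 - 20026*(-1/1350)) - 30174 = (2541 + 10013/675) - 30174 = 1725188/675 - 30174 = -18642262/675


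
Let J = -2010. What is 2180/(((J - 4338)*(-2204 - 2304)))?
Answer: 545/7154196 ≈ 7.6179e-5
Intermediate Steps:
2180/(((J - 4338)*(-2204 - 2304))) = 2180/(((-2010 - 4338)*(-2204 - 2304))) = 2180/((-6348*(-4508))) = 2180/28616784 = 2180*(1/28616784) = 545/7154196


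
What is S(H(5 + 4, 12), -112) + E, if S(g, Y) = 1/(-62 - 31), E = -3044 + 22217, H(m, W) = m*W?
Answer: 1783088/93 ≈ 19173.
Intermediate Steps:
H(m, W) = W*m
E = 19173
S(g, Y) = -1/93 (S(g, Y) = 1/(-93) = -1/93)
S(H(5 + 4, 12), -112) + E = -1/93 + 19173 = 1783088/93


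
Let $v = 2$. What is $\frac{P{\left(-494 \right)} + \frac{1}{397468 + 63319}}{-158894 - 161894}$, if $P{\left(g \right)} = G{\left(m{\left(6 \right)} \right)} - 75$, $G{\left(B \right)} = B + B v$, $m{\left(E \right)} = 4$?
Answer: $\frac{7257395}{36953735039} \approx 0.00019639$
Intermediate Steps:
$G{\left(B \right)} = 3 B$ ($G{\left(B \right)} = B + B 2 = B + 2 B = 3 B$)
$P{\left(g \right)} = -63$ ($P{\left(g \right)} = 3 \cdot 4 - 75 = 12 - 75 = -63$)
$\frac{P{\left(-494 \right)} + \frac{1}{397468 + 63319}}{-158894 - 161894} = \frac{-63 + \frac{1}{397468 + 63319}}{-158894 - 161894} = \frac{-63 + \frac{1}{460787}}{-320788} = \left(-63 + \frac{1}{460787}\right) \left(- \frac{1}{320788}\right) = \left(- \frac{29029580}{460787}\right) \left(- \frac{1}{320788}\right) = \frac{7257395}{36953735039}$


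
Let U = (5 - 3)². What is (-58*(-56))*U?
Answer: 12992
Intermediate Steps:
U = 4 (U = 2² = 4)
(-58*(-56))*U = -58*(-56)*4 = 3248*4 = 12992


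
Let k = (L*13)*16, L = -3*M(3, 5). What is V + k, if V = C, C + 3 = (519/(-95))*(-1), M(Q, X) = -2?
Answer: 118794/95 ≈ 1250.5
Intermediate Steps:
L = 6 (L = -3*(-2) = 6)
C = 234/95 (C = -3 + (519/(-95))*(-1) = -3 + (519*(-1/95))*(-1) = -3 - 519/95*(-1) = -3 + 519/95 = 234/95 ≈ 2.4632)
V = 234/95 ≈ 2.4632
k = 1248 (k = (6*13)*16 = 78*16 = 1248)
V + k = 234/95 + 1248 = 118794/95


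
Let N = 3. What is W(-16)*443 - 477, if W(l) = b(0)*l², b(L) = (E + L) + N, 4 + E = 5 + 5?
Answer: 1020195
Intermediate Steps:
E = 6 (E = -4 + (5 + 5) = -4 + 10 = 6)
b(L) = 9 + L (b(L) = (6 + L) + 3 = 9 + L)
W(l) = 9*l² (W(l) = (9 + 0)*l² = 9*l²)
W(-16)*443 - 477 = (9*(-16)²)*443 - 477 = (9*256)*443 - 477 = 2304*443 - 477 = 1020672 - 477 = 1020195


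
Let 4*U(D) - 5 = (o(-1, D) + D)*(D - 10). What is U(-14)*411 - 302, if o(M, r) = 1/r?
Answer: 977533/28 ≈ 34912.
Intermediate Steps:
U(D) = 5/4 + (-10 + D)*(D + 1/D)/4 (U(D) = 5/4 + ((1/D + D)*(D - 10))/4 = 5/4 + ((D + 1/D)*(-10 + D))/4 = 5/4 + ((-10 + D)*(D + 1/D))/4 = 5/4 + (-10 + D)*(D + 1/D)/4)
U(-14)*411 - 302 = ((¼)*(-10 - 14*(6 + (-14)² - 10*(-14)))/(-14))*411 - 302 = ((¼)*(-1/14)*(-10 - 14*(6 + 196 + 140)))*411 - 302 = ((¼)*(-1/14)*(-10 - 14*342))*411 - 302 = ((¼)*(-1/14)*(-10 - 4788))*411 - 302 = ((¼)*(-1/14)*(-4798))*411 - 302 = (2399/28)*411 - 302 = 985989/28 - 302 = 977533/28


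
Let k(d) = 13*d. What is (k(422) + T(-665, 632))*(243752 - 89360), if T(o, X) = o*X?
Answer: -64040875248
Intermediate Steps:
T(o, X) = X*o
(k(422) + T(-665, 632))*(243752 - 89360) = (13*422 + 632*(-665))*(243752 - 89360) = (5486 - 420280)*154392 = -414794*154392 = -64040875248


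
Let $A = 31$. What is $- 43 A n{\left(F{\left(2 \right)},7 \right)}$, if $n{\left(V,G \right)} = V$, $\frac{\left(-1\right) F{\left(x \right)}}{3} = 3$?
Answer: $11997$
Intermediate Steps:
$F{\left(x \right)} = -9$ ($F{\left(x \right)} = \left(-3\right) 3 = -9$)
$- 43 A n{\left(F{\left(2 \right)},7 \right)} = \left(-43\right) 31 \left(-9\right) = \left(-1333\right) \left(-9\right) = 11997$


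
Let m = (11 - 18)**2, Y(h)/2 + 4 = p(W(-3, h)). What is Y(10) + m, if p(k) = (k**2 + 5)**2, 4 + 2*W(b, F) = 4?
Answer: 91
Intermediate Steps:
W(b, F) = 0 (W(b, F) = -2 + (1/2)*4 = -2 + 2 = 0)
p(k) = (5 + k**2)**2
Y(h) = 42 (Y(h) = -8 + 2*(5 + 0**2)**2 = -8 + 2*(5 + 0)**2 = -8 + 2*5**2 = -8 + 2*25 = -8 + 50 = 42)
m = 49 (m = (-7)**2 = 49)
Y(10) + m = 42 + 49 = 91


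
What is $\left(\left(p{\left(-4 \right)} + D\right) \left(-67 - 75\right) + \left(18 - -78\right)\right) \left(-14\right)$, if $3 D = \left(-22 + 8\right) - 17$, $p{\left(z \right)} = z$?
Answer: $- \frac{89516}{3} \approx -29839.0$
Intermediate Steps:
$D = - \frac{31}{3}$ ($D = \frac{\left(-22 + 8\right) - 17}{3} = \frac{-14 - 17}{3} = \frac{1}{3} \left(-31\right) = - \frac{31}{3} \approx -10.333$)
$\left(\left(p{\left(-4 \right)} + D\right) \left(-67 - 75\right) + \left(18 - -78\right)\right) \left(-14\right) = \left(\left(-4 - \frac{31}{3}\right) \left(-67 - 75\right) + \left(18 - -78\right)\right) \left(-14\right) = \left(\left(- \frac{43}{3}\right) \left(-142\right) + \left(18 + 78\right)\right) \left(-14\right) = \left(\frac{6106}{3} + 96\right) \left(-14\right) = \frac{6394}{3} \left(-14\right) = - \frac{89516}{3}$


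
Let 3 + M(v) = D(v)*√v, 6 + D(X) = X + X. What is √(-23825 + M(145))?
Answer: 2*√(-5957 + 71*√145) ≈ 142.86*I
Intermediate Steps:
D(X) = -6 + 2*X (D(X) = -6 + (X + X) = -6 + 2*X)
M(v) = -3 + √v*(-6 + 2*v) (M(v) = -3 + (-6 + 2*v)*√v = -3 + √v*(-6 + 2*v))
√(-23825 + M(145)) = √(-23825 + (-3 + 2*√145*(-3 + 145))) = √(-23825 + (-3 + 2*√145*142)) = √(-23825 + (-3 + 284*√145)) = √(-23828 + 284*√145)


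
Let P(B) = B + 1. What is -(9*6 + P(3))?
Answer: -58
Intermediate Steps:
P(B) = 1 + B
-(9*6 + P(3)) = -(9*6 + (1 + 3)) = -(54 + 4) = -1*58 = -58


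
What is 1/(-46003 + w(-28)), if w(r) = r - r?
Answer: -1/46003 ≈ -2.1738e-5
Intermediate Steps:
w(r) = 0
1/(-46003 + w(-28)) = 1/(-46003 + 0) = 1/(-46003) = -1/46003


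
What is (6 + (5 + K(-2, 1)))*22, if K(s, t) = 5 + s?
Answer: 308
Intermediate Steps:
(6 + (5 + K(-2, 1)))*22 = (6 + (5 + (5 - 2)))*22 = (6 + (5 + 3))*22 = (6 + 8)*22 = 14*22 = 308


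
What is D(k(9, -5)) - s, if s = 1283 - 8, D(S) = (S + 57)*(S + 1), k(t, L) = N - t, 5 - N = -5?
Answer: -1159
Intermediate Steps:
N = 10 (N = 5 - 1*(-5) = 5 + 5 = 10)
k(t, L) = 10 - t
D(S) = (1 + S)*(57 + S) (D(S) = (57 + S)*(1 + S) = (1 + S)*(57 + S))
s = 1275
D(k(9, -5)) - s = (57 + (10 - 1*9)² + 58*(10 - 1*9)) - 1*1275 = (57 + (10 - 9)² + 58*(10 - 9)) - 1275 = (57 + 1² + 58*1) - 1275 = (57 + 1 + 58) - 1275 = 116 - 1275 = -1159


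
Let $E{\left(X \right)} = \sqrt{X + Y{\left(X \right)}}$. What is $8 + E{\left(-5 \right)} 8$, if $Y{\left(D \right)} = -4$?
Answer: $8 + 24 i \approx 8.0 + 24.0 i$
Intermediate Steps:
$E{\left(X \right)} = \sqrt{-4 + X}$ ($E{\left(X \right)} = \sqrt{X - 4} = \sqrt{-4 + X}$)
$8 + E{\left(-5 \right)} 8 = 8 + \sqrt{-4 - 5} \cdot 8 = 8 + \sqrt{-9} \cdot 8 = 8 + 3 i 8 = 8 + 24 i$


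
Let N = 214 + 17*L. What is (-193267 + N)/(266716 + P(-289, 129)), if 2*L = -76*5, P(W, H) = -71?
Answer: -196283/266645 ≈ -0.73612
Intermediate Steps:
L = -190 (L = (-76*5)/2 = (½)*(-380) = -190)
N = -3016 (N = 214 + 17*(-190) = 214 - 3230 = -3016)
(-193267 + N)/(266716 + P(-289, 129)) = (-193267 - 3016)/(266716 - 71) = -196283/266645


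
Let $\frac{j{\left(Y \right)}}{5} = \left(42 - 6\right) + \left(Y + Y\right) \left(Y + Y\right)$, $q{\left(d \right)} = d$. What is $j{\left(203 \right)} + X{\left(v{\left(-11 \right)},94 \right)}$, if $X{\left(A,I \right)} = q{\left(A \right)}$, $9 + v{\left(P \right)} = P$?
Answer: $824340$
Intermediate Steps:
$v{\left(P \right)} = -9 + P$
$X{\left(A,I \right)} = A$
$j{\left(Y \right)} = 180 + 20 Y^{2}$ ($j{\left(Y \right)} = 5 \left(\left(42 - 6\right) + \left(Y + Y\right) \left(Y + Y\right)\right) = 5 \left(\left(42 - 6\right) + 2 Y 2 Y\right) = 5 \left(36 + 4 Y^{2}\right) = 180 + 20 Y^{2}$)
$j{\left(203 \right)} + X{\left(v{\left(-11 \right)},94 \right)} = \left(180 + 20 \cdot 203^{2}\right) - 20 = \left(180 + 20 \cdot 41209\right) - 20 = \left(180 + 824180\right) - 20 = 824360 - 20 = 824340$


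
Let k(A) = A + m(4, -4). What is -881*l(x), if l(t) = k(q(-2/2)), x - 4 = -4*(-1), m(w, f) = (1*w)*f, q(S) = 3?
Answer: 11453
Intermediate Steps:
m(w, f) = f*w (m(w, f) = w*f = f*w)
k(A) = -16 + A (k(A) = A - 4*4 = A - 16 = -16 + A)
x = 8 (x = 4 - 4*(-1) = 4 + 4 = 8)
l(t) = -13 (l(t) = -16 + 3 = -13)
-881*l(x) = -881*(-13) = 11453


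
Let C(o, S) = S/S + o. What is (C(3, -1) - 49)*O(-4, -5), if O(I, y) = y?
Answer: 225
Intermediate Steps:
C(o, S) = 1 + o
(C(3, -1) - 49)*O(-4, -5) = ((1 + 3) - 49)*(-5) = (4 - 49)*(-5) = -45*(-5) = 225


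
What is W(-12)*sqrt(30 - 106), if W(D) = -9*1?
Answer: -18*I*sqrt(19) ≈ -78.46*I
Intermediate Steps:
W(D) = -9
W(-12)*sqrt(30 - 106) = -9*sqrt(30 - 106) = -18*I*sqrt(19)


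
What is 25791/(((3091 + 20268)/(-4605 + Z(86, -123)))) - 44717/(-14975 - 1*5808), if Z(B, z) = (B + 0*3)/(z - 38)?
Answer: -56754520995920/11165812231 ≈ -5082.9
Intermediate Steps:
Z(B, z) = B/(-38 + z) (Z(B, z) = (B + 0)/(-38 + z) = B/(-38 + z))
25791/(((3091 + 20268)/(-4605 + Z(86, -123)))) - 44717/(-14975 - 1*5808) = 25791/(((3091 + 20268)/(-4605 + 86/(-38 - 123)))) - 44717/(-14975 - 1*5808) = 25791/((23359/(-4605 + 86/(-161)))) - 44717/(-14975 - 5808) = 25791/((23359/(-4605 + 86*(-1/161)))) - 44717/(-20783) = 25791/((23359/(-4605 - 86/161))) - 44717*(-1/20783) = 25791/((23359/(-741491/161))) + 44717/20783 = 25791/((23359*(-161/741491))) + 44717/20783 = 25791/(-3760799/741491) + 44717/20783 = 25791*(-741491/3760799) + 44717/20783 = -19123794381/3760799 + 44717/20783 = -56754520995920/11165812231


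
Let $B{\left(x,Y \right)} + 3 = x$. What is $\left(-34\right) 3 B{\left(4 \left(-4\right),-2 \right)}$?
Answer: $1938$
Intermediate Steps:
$B{\left(x,Y \right)} = -3 + x$
$\left(-34\right) 3 B{\left(4 \left(-4\right),-2 \right)} = \left(-34\right) 3 \left(-3 + 4 \left(-4\right)\right) = - 102 \left(-3 - 16\right) = \left(-102\right) \left(-19\right) = 1938$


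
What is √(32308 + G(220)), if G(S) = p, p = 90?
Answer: √32398 ≈ 179.99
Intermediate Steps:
G(S) = 90
√(32308 + G(220)) = √(32308 + 90) = √32398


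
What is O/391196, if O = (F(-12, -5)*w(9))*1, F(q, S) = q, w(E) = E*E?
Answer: -243/97799 ≈ -0.0024847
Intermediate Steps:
w(E) = E**2
O = -972 (O = -12*9**2*1 = -12*81*1 = -972*1 = -972)
O/391196 = -972/391196 = -972*1/391196 = -243/97799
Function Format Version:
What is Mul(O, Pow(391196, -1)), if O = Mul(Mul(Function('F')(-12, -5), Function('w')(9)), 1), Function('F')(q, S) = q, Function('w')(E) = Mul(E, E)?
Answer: Rational(-243, 97799) ≈ -0.0024847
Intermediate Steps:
Function('w')(E) = Pow(E, 2)
O = -972 (O = Mul(Mul(-12, Pow(9, 2)), 1) = Mul(Mul(-12, 81), 1) = Mul(-972, 1) = -972)
Mul(O, Pow(391196, -1)) = Mul(-972, Pow(391196, -1)) = Mul(-972, Rational(1, 391196)) = Rational(-243, 97799)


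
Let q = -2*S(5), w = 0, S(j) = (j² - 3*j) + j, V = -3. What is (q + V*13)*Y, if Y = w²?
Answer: 0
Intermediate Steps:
S(j) = j² - 2*j
Y = 0 (Y = 0² = 0)
q = -30 (q = -10*(-2 + 5) = -10*3 = -2*15 = -30)
(q + V*13)*Y = (-30 - 3*13)*0 = (-30 - 39)*0 = -69*0 = 0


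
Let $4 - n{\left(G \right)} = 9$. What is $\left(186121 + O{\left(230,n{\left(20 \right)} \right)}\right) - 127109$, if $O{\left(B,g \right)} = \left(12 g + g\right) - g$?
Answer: $58952$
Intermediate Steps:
$n{\left(G \right)} = -5$ ($n{\left(G \right)} = 4 - 9 = -5$)
$O{\left(B,g \right)} = 12 g$ ($O{\left(B,g \right)} = 13 g - g = 12 g$)
$\left(186121 + O{\left(230,n{\left(20 \right)} \right)}\right) - 127109 = \left(186121 + 12 \left(-5\right)\right) - 127109 = \left(186121 - 60\right) - 127109 = 186061 - 127109 = 58952$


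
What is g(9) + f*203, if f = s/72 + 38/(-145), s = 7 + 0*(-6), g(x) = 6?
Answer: -9887/360 ≈ -27.464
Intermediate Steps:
s = 7 (s = 7 + 0 = 7)
f = -1721/10440 (f = 7/72 + 38/(-145) = 7*(1/72) + 38*(-1/145) = 7/72 - 38/145 = -1721/10440 ≈ -0.16485)
g(9) + f*203 = 6 - 1721/10440*203 = 6 - 12047/360 = -9887/360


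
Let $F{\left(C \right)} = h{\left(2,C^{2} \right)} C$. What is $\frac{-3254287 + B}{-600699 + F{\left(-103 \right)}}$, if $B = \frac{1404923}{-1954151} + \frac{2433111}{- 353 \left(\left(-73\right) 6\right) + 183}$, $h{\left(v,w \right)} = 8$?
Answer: $\frac{328135527115051153}{60652909967034827} \approx 5.4101$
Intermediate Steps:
$F{\left(C \right)} = 8 C$
$B = \frac{1512396142710}{100832237449}$ ($B = 1404923 \left(- \frac{1}{1954151}\right) + \frac{2433111}{\left(-353\right) \left(-438\right) + 183} = - \frac{1404923}{1954151} + \frac{2433111}{154614 + 183} = - \frac{1404923}{1954151} + \frac{2433111}{154797} = - \frac{1404923}{1954151} + 2433111 \cdot \frac{1}{154797} = - \frac{1404923}{1954151} + \frac{811037}{51599} = \frac{1512396142710}{100832237449} \approx 14.999$)
$\frac{-3254287 + B}{-600699 + F{\left(-103 \right)}} = \frac{-3254287 + \frac{1512396142710}{100832237449}}{-600699 + 8 \left(-103\right)} = - \frac{328135527115051153}{100832237449 \left(-600699 - 824\right)} = - \frac{328135527115051153}{100832237449 \left(-601523\right)} = \left(- \frac{328135527115051153}{100832237449}\right) \left(- \frac{1}{601523}\right) = \frac{328135527115051153}{60652909967034827}$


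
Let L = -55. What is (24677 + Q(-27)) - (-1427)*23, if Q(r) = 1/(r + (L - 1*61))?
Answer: 8222213/143 ≈ 57498.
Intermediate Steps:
Q(r) = 1/(-116 + r) (Q(r) = 1/(r + (-55 - 1*61)) = 1/(r + (-55 - 61)) = 1/(r - 116) = 1/(-116 + r))
(24677 + Q(-27)) - (-1427)*23 = (24677 + 1/(-116 - 27)) - (-1427)*23 = (24677 + 1/(-143)) - 1*(-32821) = (24677 - 1/143) + 32821 = 3528810/143 + 32821 = 8222213/143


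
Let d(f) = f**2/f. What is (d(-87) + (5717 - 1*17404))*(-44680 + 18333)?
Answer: 310209578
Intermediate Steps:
d(f) = f
(d(-87) + (5717 - 1*17404))*(-44680 + 18333) = (-87 + (5717 - 1*17404))*(-44680 + 18333) = (-87 + (5717 - 17404))*(-26347) = (-87 - 11687)*(-26347) = -11774*(-26347) = 310209578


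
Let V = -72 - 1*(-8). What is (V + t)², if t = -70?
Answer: 17956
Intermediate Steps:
V = -64 (V = -72 + 8 = -64)
(V + t)² = (-64 - 70)² = (-134)² = 17956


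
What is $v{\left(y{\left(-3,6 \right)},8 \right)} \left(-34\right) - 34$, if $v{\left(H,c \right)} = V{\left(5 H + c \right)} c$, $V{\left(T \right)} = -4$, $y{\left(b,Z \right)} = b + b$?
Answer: $1054$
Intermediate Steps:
$y{\left(b,Z \right)} = 2 b$
$v{\left(H,c \right)} = - 4 c$
$v{\left(y{\left(-3,6 \right)},8 \right)} \left(-34\right) - 34 = \left(-4\right) 8 \left(-34\right) - 34 = \left(-32\right) \left(-34\right) - 34 = 1088 - 34 = 1054$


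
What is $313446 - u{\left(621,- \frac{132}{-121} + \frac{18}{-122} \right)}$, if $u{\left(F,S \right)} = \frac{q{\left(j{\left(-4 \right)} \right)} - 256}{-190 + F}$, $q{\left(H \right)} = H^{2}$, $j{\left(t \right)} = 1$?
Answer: $\frac{135095481}{431} \approx 3.1345 \cdot 10^{5}$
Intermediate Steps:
$u{\left(F,S \right)} = - \frac{255}{-190 + F}$ ($u{\left(F,S \right)} = \frac{1^{2} - 256}{-190 + F} = \frac{1 - 256}{-190 + F} = - \frac{255}{-190 + F}$)
$313446 - u{\left(621,- \frac{132}{-121} + \frac{18}{-122} \right)} = 313446 - - \frac{255}{-190 + 621} = 313446 - - \frac{255}{431} = 313446 + \frac{255}{431} = \frac{135095481}{431}$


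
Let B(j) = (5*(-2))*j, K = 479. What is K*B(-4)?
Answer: 19160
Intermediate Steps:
B(j) = -10*j
K*B(-4) = 479*(-10*(-4)) = 479*40 = 19160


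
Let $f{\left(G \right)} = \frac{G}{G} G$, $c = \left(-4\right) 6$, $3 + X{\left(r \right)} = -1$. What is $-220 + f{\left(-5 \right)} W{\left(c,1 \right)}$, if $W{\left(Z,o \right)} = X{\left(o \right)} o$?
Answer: $-200$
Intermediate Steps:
$X{\left(r \right)} = -4$ ($X{\left(r \right)} = -3 - 1 = -4$)
$c = -24$
$W{\left(Z,o \right)} = - 4 o$
$f{\left(G \right)} = G$ ($f{\left(G \right)} = 1 G = G$)
$-220 + f{\left(-5 \right)} W{\left(c,1 \right)} = -220 - 5 \left(\left(-4\right) 1\right) = -220 - -20 = -220 + 20 = -200$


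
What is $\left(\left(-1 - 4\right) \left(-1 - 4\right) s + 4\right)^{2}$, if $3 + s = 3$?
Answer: $16$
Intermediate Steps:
$s = 0$ ($s = -3 + 3 = 0$)
$\left(\left(-1 - 4\right) \left(-1 - 4\right) s + 4\right)^{2} = \left(\left(-1 - 4\right) \left(-1 - 4\right) 0 + 4\right)^{2} = \left(\left(-5\right) \left(-5\right) 0 + 4\right)^{2} = \left(25 \cdot 0 + 4\right)^{2} = \left(0 + 4\right)^{2} = 4^{2} = 16$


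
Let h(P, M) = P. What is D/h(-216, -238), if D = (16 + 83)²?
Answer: -363/8 ≈ -45.375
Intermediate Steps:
D = 9801 (D = 99² = 9801)
D/h(-216, -238) = 9801/(-216) = 9801*(-1/216) = -363/8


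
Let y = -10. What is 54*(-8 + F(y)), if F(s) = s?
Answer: -972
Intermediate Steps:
54*(-8 + F(y)) = 54*(-8 - 10) = 54*(-18) = -972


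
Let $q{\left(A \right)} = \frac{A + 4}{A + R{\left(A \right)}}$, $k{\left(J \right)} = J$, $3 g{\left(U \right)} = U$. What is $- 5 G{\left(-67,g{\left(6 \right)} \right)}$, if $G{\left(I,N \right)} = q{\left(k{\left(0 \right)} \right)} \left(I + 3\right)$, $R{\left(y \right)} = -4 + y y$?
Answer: $-320$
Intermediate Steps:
$g{\left(U \right)} = \frac{U}{3}$
$R{\left(y \right)} = -4 + y^{2}$
$q{\left(A \right)} = \frac{4 + A}{-4 + A + A^{2}}$ ($q{\left(A \right)} = \frac{A + 4}{A + \left(-4 + A^{2}\right)} = \frac{4 + A}{-4 + A + A^{2}}$)
$G{\left(I,N \right)} = -3 - I$ ($G{\left(I,N \right)} = \frac{4 + 0}{-4 + 0 + 0^{2}} \left(I + 3\right) = \frac{1}{-4 + 0 + 0} \cdot 4 \left(3 + I\right) = \frac{1}{-4} \cdot 4 \left(3 + I\right) = \left(- \frac{1}{4}\right) 4 \left(3 + I\right) = - (3 + I) = -3 - I$)
$- 5 G{\left(-67,g{\left(6 \right)} \right)} = - 5 \left(-3 - -67\right) = - 5 \left(-3 + 67\right) = \left(-5\right) 64 = -320$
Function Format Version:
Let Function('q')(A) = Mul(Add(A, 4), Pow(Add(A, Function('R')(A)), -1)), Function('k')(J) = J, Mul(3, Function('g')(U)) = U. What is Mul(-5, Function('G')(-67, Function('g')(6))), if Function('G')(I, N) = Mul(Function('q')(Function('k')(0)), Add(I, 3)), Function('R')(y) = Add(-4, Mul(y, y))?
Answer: -320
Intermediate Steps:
Function('g')(U) = Mul(Rational(1, 3), U)
Function('R')(y) = Add(-4, Pow(y, 2))
Function('q')(A) = Mul(Pow(Add(-4, A, Pow(A, 2)), -1), Add(4, A)) (Function('q')(A) = Mul(Add(A, 4), Pow(Add(A, Add(-4, Pow(A, 2))), -1)) = Mul(Add(4, A), Pow(Add(-4, A, Pow(A, 2)), -1)) = Mul(Pow(Add(-4, A, Pow(A, 2)), -1), Add(4, A)))
Function('G')(I, N) = Add(-3, Mul(-1, I)) (Function('G')(I, N) = Mul(Mul(Pow(Add(-4, 0, Pow(0, 2)), -1), Add(4, 0)), Add(I, 3)) = Mul(Mul(Pow(Add(-4, 0, 0), -1), 4), Add(3, I)) = Mul(Mul(Pow(-4, -1), 4), Add(3, I)) = Mul(Mul(Rational(-1, 4), 4), Add(3, I)) = Mul(-1, Add(3, I)) = Add(-3, Mul(-1, I)))
Mul(-5, Function('G')(-67, Function('g')(6))) = Mul(-5, Add(-3, Mul(-1, -67))) = Mul(-5, Add(-3, 67)) = Mul(-5, 64) = -320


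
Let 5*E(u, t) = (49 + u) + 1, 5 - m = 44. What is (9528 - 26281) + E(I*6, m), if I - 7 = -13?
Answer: -83751/5 ≈ -16750.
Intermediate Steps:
I = -6 (I = 7 - 13 = -6)
m = -39 (m = 5 - 1*44 = 5 - 44 = -39)
E(u, t) = 10 + u/5 (E(u, t) = ((49 + u) + 1)/5 = (50 + u)/5 = 10 + u/5)
(9528 - 26281) + E(I*6, m) = (9528 - 26281) + (10 + (-6*6)/5) = -16753 + (10 + (⅕)*(-36)) = -16753 + (10 - 36/5) = -16753 + 14/5 = -83751/5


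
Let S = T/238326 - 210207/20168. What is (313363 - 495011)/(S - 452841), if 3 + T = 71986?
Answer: 436550893544832/1088327762550113 ≈ 0.40112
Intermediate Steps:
T = 71983 (T = -3 + 71986 = 71983)
S = -24323020169/2403279384 (S = 71983/238326 - 210207/20168 = -24323020169/2403279384 ≈ -10.121)
(313363 - 495011)/(S - 452841) = (313363 - 495011)/(-24323020169/2403279384 - 452841) = -181648/(-1088327762550113/2403279384) = -181648*(-2403279384/1088327762550113) = 436550893544832/1088327762550113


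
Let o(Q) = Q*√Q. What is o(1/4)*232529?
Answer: 232529/8 ≈ 29066.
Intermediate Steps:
o(Q) = Q^(3/2)
o(1/4)*232529 = (1/4)^(3/2)*232529 = (¼)^(3/2)*232529 = (⅛)*232529 = 232529/8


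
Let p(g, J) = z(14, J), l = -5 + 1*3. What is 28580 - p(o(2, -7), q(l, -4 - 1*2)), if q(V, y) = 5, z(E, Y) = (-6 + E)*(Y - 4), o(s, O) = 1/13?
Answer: 28572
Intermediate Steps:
l = -2 (l = -5 + 3 = -2)
o(s, O) = 1/13
z(E, Y) = (-6 + E)*(-4 + Y)
p(g, J) = -32 + 8*J (p(g, J) = 24 - 6*J - 4*14 + 14*J = 24 - 6*J - 56 + 14*J = -32 + 8*J)
28580 - p(o(2, -7), q(l, -4 - 1*2)) = 28580 - (-32 + 8*5) = 28580 - (-32 + 40) = 28580 - 1*8 = 28580 - 8 = 28572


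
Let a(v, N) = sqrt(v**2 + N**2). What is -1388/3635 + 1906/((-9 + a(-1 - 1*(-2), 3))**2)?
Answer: 623479302/18324035 + 34308*sqrt(10)/5041 ≈ 55.547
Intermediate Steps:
a(v, N) = sqrt(N**2 + v**2)
-1388/3635 + 1906/((-9 + a(-1 - 1*(-2), 3))**2) = -1388/3635 + 1906/((-9 + sqrt(3**2 + (-1 - 1*(-2))**2))**2) = -1388*1/3635 + 1906/((-9 + sqrt(9 + (-1 + 2)**2))**2) = -1388/3635 + 1906/((-9 + sqrt(9 + 1**2))**2) = -1388/3635 + 1906/((-9 + sqrt(9 + 1))**2) = -1388/3635 + 1906/((-9 + sqrt(10))**2) = -1388/3635 + 1906/(-9 + sqrt(10))**2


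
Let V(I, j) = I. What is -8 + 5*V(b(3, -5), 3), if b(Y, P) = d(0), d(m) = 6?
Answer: 22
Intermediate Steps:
b(Y, P) = 6
-8 + 5*V(b(3, -5), 3) = -8 + 5*6 = -8 + 30 = 22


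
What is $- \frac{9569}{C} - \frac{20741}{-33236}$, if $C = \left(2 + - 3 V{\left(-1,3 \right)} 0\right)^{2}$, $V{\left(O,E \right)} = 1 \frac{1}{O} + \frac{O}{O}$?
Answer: $- \frac{2838860}{1187} \approx -2391.6$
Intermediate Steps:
$V{\left(O,E \right)} = 1 + \frac{1}{O}$ ($V{\left(O,E \right)} = \frac{1}{O} + 1 = 1 + \frac{1}{O}$)
$C = 4$ ($C = \left(2 + - 3 \frac{1 - 1}{-1} \cdot 0\right)^{2} = \left(2 + - 3 \left(\left(-1\right) 0\right) 0\right)^{2} = \left(2 + \left(-3\right) 0 \cdot 0\right)^{2} = \left(2 + 0 \cdot 0\right)^{2} = \left(2 + 0\right)^{2} = 2^{2} = 4$)
$- \frac{9569}{C} - \frac{20741}{-33236} = - \frac{9569}{4} - \frac{20741}{-33236} = \left(-9569\right) \frac{1}{4} - - \frac{2963}{4748} = - \frac{9569}{4} + \frac{2963}{4748} = - \frac{2838860}{1187}$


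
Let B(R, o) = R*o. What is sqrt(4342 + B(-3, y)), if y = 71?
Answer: sqrt(4129) ≈ 64.257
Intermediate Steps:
sqrt(4342 + B(-3, y)) = sqrt(4342 - 3*71) = sqrt(4342 - 213) = sqrt(4129)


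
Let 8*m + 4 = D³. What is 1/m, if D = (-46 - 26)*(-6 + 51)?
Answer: -2/8503056001 ≈ -2.3521e-10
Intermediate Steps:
D = -3240 (D = -72*45 = -3240)
m = -8503056001/2 (m = -½ + (⅛)*(-3240)³ = -½ + (⅛)*(-34012224000) = -½ - 4251528000 = -8503056001/2 ≈ -4.2515e+9)
1/m = 1/(-8503056001/2) = -2/8503056001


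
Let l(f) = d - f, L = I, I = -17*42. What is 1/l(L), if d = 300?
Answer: 1/1014 ≈ 0.00098619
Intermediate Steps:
I = -714
L = -714
l(f) = 300 - f
1/l(L) = 1/(300 - 1*(-714)) = 1/(300 + 714) = 1/1014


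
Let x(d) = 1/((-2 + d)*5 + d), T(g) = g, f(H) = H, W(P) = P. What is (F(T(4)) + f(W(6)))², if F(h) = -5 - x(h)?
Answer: 169/196 ≈ 0.86224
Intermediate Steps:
x(d) = 1/(-10 + 6*d) (x(d) = 1/((-10 + 5*d) + d) = 1/(-10 + 6*d))
F(h) = -5 - 1/(2*(-5 + 3*h))
(F(T(4)) + f(W(6)))² = ((49 - 30*4)/(2*(-5 + 3*4)) + 6)² = ((49 - 120)/(2*(-5 + 12)) + 6)² = ((½)*(-71)/7 + 6)² = ((½)*(⅐)*(-71) + 6)² = (-71/14 + 6)² = (13/14)² = 169/196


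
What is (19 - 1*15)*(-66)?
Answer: -264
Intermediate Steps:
(19 - 1*15)*(-66) = (19 - 15)*(-66) = 4*(-66) = -264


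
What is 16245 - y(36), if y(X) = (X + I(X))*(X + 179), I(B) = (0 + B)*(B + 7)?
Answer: -324315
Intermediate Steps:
I(B) = B*(7 + B)
y(X) = (179 + X)*(X + X*(7 + X)) (y(X) = (X + X*(7 + X))*(X + 179) = (X + X*(7 + X))*(179 + X) = (179 + X)*(X + X*(7 + X)))
16245 - y(36) = 16245 - 36*(1432 + 36**2 + 187*36) = 16245 - 36*(1432 + 1296 + 6732) = 16245 - 36*9460 = 16245 - 1*340560 = 16245 - 340560 = -324315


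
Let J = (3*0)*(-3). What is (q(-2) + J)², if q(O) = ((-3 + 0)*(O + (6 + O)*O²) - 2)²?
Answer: 3748096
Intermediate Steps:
J = 0 (J = 0*(-3) = 0)
q(O) = (-2 - 3*O - 3*O²*(6 + O))² (q(O) = (-3*(O + O²*(6 + O)) - 2)² = ((-3*O - 3*O²*(6 + O)) - 2)² = (-2 - 3*O - 3*O²*(6 + O))²)
(q(-2) + J)² = ((2 + 3*(-2) + 3*(-2)³ + 18*(-2)²)² + 0)² = ((2 - 6 + 3*(-8) + 18*4)² + 0)² = ((2 - 6 - 24 + 72)² + 0)² = (44² + 0)² = (1936 + 0)² = 1936² = 3748096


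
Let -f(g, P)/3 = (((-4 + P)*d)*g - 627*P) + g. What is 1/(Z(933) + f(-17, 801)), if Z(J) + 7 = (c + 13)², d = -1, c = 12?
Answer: 1/1466703 ≈ 6.8180e-7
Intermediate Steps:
Z(J) = 618 (Z(J) = -7 + (12 + 13)² = -7 + 25² = -7 + 625 = 618)
f(g, P) = -3*g + 1881*P - 3*g*(4 - P) (f(g, P) = -3*((((-4 + P)*(-1))*g - 627*P) + g) = -3*(((4 - P)*g - 627*P) + g) = -3*((g*(4 - P) - 627*P) + g) = -3*((-627*P + g*(4 - P)) + g) = -3*(g - 627*P + g*(4 - P)) = -3*g + 1881*P - 3*g*(4 - P))
1/(Z(933) + f(-17, 801)) = 1/(618 + (-15*(-17) + 1881*801 + 3*801*(-17))) = 1/(618 + (255 + 1506681 - 40851)) = 1/(618 + 1466085) = 1/1466703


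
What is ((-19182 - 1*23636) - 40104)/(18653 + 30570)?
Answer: -82922/49223 ≈ -1.6846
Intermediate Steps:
((-19182 - 1*23636) - 40104)/(18653 + 30570) = ((-19182 - 23636) - 40104)/49223 = (-42818 - 40104)*(1/49223) = -82922*1/49223 = -82922/49223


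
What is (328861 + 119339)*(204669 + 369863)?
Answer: 257505242400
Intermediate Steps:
(328861 + 119339)*(204669 + 369863) = 448200*574532 = 257505242400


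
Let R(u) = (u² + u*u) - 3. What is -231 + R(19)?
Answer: 488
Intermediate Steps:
R(u) = -3 + 2*u² (R(u) = (u² + u²) - 3 = 2*u² - 3 = -3 + 2*u²)
-231 + R(19) = -231 + (-3 + 2*19²) = -231 + (-3 + 2*361) = -231 + (-3 + 722) = -231 + 719 = 488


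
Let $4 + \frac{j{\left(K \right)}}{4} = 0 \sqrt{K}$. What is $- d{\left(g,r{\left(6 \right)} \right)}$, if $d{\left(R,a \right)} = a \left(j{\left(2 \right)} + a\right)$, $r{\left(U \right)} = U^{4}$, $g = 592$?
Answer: $-1658880$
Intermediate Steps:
$j{\left(K \right)} = -16$ ($j{\left(K \right)} = -16 + 4 \cdot 0 \sqrt{K} = -16 + 4 \cdot 0 = -16 + 0 = -16$)
$d{\left(R,a \right)} = a \left(-16 + a\right)$
$- d{\left(g,r{\left(6 \right)} \right)} = - 6^{4} \left(-16 + 6^{4}\right) = - 1296 \left(-16 + 1296\right) = - 1296 \cdot 1280 = \left(-1\right) 1658880 = -1658880$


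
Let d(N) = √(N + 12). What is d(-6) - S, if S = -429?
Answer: 429 + √6 ≈ 431.45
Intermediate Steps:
d(N) = √(12 + N)
d(-6) - S = √(12 - 6) - 1*(-429) = √6 + 429 = 429 + √6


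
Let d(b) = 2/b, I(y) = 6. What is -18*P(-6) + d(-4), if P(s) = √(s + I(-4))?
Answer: -½ ≈ -0.50000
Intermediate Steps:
P(s) = √(6 + s) (P(s) = √(s + 6) = √(6 + s))
-18*P(-6) + d(-4) = -18*√(6 - 6) + 2/(-4) = -18*√0 + 2*(-¼) = -18*0 - ½ = 0 - ½ = -½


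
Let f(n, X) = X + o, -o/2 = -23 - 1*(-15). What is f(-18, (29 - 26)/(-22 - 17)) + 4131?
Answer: 53910/13 ≈ 4146.9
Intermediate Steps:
o = 16 (o = -2*(-23 - 1*(-15)) = -2*(-23 + 15) = -2*(-8) = 16)
f(n, X) = 16 + X (f(n, X) = X + 16 = 16 + X)
f(-18, (29 - 26)/(-22 - 17)) + 4131 = (16 + (29 - 26)/(-22 - 17)) + 4131 = (16 + 3/(-39)) + 4131 = (16 + 3*(-1/39)) + 4131 = (16 - 1/13) + 4131 = 207/13 + 4131 = 53910/13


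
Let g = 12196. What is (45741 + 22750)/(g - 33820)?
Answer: -68491/21624 ≈ -3.1674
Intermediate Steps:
(45741 + 22750)/(g - 33820) = (45741 + 22750)/(12196 - 33820) = 68491/(-21624) = 68491*(-1/21624) = -68491/21624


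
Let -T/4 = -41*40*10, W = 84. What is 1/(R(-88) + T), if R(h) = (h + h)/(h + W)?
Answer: 1/65644 ≈ 1.5234e-5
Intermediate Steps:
R(h) = 2*h/(84 + h) (R(h) = (h + h)/(h + 84) = (2*h)/(84 + h) = 2*h/(84 + h))
T = 65600 (T = -4*(-41*40)*10 = -(-6560)*10 = -4*(-16400) = 65600)
1/(R(-88) + T) = 1/(2*(-88)/(84 - 88) + 65600) = 1/(2*(-88)/(-4) + 65600) = 1/(2*(-88)*(-1/4) + 65600) = 1/(44 + 65600) = 1/65644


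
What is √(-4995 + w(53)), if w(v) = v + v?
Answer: I*√4889 ≈ 69.921*I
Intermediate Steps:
w(v) = 2*v
√(-4995 + w(53)) = √(-4995 + 2*53) = √(-4995 + 106) = √(-4889) = I*√4889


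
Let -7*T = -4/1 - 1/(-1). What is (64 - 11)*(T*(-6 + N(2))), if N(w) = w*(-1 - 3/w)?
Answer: -1749/7 ≈ -249.86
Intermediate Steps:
T = 3/7 (T = -(-4/1 - 1/(-1))/7 = -(-4*1 - 1*(-1))/7 = -(-4 + 1)/7 = -1/7*(-3) = 3/7 ≈ 0.42857)
(64 - 11)*(T*(-6 + N(2))) = (64 - 11)*(3*(-6 + (-3 - 1*2))/7) = 53*(3*(-6 + (-3 - 2))/7) = 53*(3*(-6 - 5)/7) = 53*((3/7)*(-11)) = 53*(-33/7) = -1749/7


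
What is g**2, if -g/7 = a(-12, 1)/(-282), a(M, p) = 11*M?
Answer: 23716/2209 ≈ 10.736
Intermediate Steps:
g = -154/47 (g = -7*11*(-12)/(-282) = -(-924)*(-1)/282 = -7*22/47 = -154/47 ≈ -3.2766)
g**2 = (-154/47)**2 = 23716/2209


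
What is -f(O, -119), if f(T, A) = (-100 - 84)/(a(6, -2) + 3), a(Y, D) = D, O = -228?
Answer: 184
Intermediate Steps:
f(T, A) = -184 (f(T, A) = (-100 - 84)/(-2 + 3) = -184/1 = -184*1 = -184)
-f(O, -119) = -1*(-184) = 184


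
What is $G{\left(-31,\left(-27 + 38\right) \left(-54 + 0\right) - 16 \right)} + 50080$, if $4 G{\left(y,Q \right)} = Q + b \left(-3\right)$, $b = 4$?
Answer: $\frac{99849}{2} \approx 49925.0$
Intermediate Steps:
$G{\left(y,Q \right)} = -3 + \frac{Q}{4}$ ($G{\left(y,Q \right)} = \frac{Q + 4 \left(-3\right)}{4} = \frac{Q - 12}{4} = \frac{-12 + Q}{4} = -3 + \frac{Q}{4}$)
$G{\left(-31,\left(-27 + 38\right) \left(-54 + 0\right) - 16 \right)} + 50080 = \left(-3 + \frac{\left(-27 + 38\right) \left(-54 + 0\right) - 16}{4}\right) + 50080 = \left(-3 + \frac{11 \left(-54\right) - 16}{4}\right) + 50080 = \left(-3 + \frac{-594 - 16}{4}\right) + 50080 = \left(-3 + \frac{1}{4} \left(-610\right)\right) + 50080 = \left(-3 - \frac{305}{2}\right) + 50080 = - \frac{311}{2} + 50080 = \frac{99849}{2}$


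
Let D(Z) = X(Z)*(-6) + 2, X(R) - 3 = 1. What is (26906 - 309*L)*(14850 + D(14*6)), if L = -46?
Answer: 609727360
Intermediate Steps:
X(R) = 4 (X(R) = 3 + 1 = 4)
D(Z) = -22 (D(Z) = 4*(-6) + 2 = -24 + 2 = -22)
(26906 - 309*L)*(14850 + D(14*6)) = (26906 - 309*(-46))*(14850 - 22) = (26906 + 14214)*14828 = 41120*14828 = 609727360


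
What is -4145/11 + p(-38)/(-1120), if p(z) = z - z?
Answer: -4145/11 ≈ -376.82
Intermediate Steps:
p(z) = 0
-4145/11 + p(-38)/(-1120) = -4145/11 + 0/(-1120) = -4145*1/11 + 0*(-1/1120) = -4145/11 + 0 = -4145/11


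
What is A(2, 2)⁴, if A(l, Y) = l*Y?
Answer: 256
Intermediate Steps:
A(l, Y) = Y*l
A(2, 2)⁴ = (2*2)⁴ = 4⁴ = 256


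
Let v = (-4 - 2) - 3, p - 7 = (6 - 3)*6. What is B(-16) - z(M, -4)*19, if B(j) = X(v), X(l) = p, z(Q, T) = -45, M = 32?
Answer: 880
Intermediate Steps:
p = 25 (p = 7 + (6 - 3)*6 = 7 + 3*6 = 7 + 18 = 25)
v = -9 (v = -6 - 3 = -9)
X(l) = 25
B(j) = 25
B(-16) - z(M, -4)*19 = 25 - (-45)*19 = 25 - 1*(-855) = 25 + 855 = 880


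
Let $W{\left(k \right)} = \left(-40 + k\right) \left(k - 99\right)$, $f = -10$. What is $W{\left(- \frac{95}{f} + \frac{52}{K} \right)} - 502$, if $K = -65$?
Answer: $\frac{232439}{100} \approx 2324.4$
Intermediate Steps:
$W{\left(k \right)} = \left(-99 + k\right) \left(-40 + k\right)$ ($W{\left(k \right)} = \left(-40 + k\right) \left(-99 + k\right) = \left(-99 + k\right) \left(-40 + k\right)$)
$W{\left(- \frac{95}{f} + \frac{52}{K} \right)} - 502 = \left(3960 + \left(- \frac{95}{-10} + \frac{52}{-65}\right)^{2} - 139 \left(- \frac{95}{-10} + \frac{52}{-65}\right)\right) - 502 = \left(3960 + \left(\left(-95\right) \left(- \frac{1}{10}\right) + 52 \left(- \frac{1}{65}\right)\right)^{2} - 139 \left(\left(-95\right) \left(- \frac{1}{10}\right) + 52 \left(- \frac{1}{65}\right)\right)\right) - 502 = \left(3960 + \left(\frac{19}{2} - \frac{4}{5}\right)^{2} - 139 \left(\frac{19}{2} - \frac{4}{5}\right)\right) - 502 = \left(3960 + \left(\frac{87}{10}\right)^{2} - \frac{12093}{10}\right) - 502 = \left(3960 + \frac{7569}{100} - \frac{12093}{10}\right) - 502 = \frac{282639}{100} - 502 = \frac{232439}{100}$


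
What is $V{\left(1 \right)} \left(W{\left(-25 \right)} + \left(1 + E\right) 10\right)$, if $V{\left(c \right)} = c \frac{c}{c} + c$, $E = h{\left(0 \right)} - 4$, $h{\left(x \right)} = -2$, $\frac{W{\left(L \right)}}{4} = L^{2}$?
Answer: $4900$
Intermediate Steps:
$W{\left(L \right)} = 4 L^{2}$
$E = -6$ ($E = -2 - 4 = -6$)
$V{\left(c \right)} = 2 c$ ($V{\left(c \right)} = c 1 + c = c + c = 2 c$)
$V{\left(1 \right)} \left(W{\left(-25 \right)} + \left(1 + E\right) 10\right) = 2 \cdot 1 \left(4 \left(-25\right)^{2} + \left(1 - 6\right) 10\right) = 2 \left(4 \cdot 625 - 50\right) = 2 \left(2500 - 50\right) = 2 \cdot 2450 = 4900$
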